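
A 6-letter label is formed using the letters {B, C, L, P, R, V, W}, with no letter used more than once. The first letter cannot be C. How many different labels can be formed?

4320

The first letter has 7−1 = 6 choices (anything except C).
The remaining 5 letters are filled from the other 6 symbols without repetition: 6 × 5 × 4 × 3 × 2 = 720.
Total: 6 × 720 = 4320.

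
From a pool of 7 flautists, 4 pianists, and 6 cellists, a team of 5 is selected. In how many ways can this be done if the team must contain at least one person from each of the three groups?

4214

With no constraint there are C(17,5) = 6188 possible selections.
Selections missing a whole group: no flautists → C(10,5) = 252; no pianists → C(13,5) = 1287; no cellists → C(11,5) = 462.
Add back selections omitting two groups (i.e. drawn from a single group): C(7,5) + C(4,5) + C(6,5) = 27.
By inclusion–exclusion: 6188 − 2001 + 27 = 4214.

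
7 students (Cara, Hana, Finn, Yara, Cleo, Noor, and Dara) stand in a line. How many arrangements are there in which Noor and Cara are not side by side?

Of the 7! = 5040 arrangements, those with Noor and Cara adjacent number 2 × 6! = 1440 (treat the pair as a block with 2 internal orders).
So 5040 − 1440 = 3600 arrangements keep them apart.

3600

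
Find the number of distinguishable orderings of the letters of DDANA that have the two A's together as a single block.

12

Treat the 2 copies of A as a single block. The multiset to arrange is then {AA, D, D, N}, 4 items in all.
That gives (4)!/(2!) = 12 arrangements.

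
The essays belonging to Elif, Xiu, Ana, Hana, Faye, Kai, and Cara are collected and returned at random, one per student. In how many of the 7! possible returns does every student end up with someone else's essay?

1854

This is the derangement count D_7: permutations of 7 items with no fixed point.
By inclusion–exclusion this is Σ_{j=0}^{7} (−1)^j C(7,j)·(7−j)!.
Computing: 5040 − 5040 + 2520 − 840 + 210 − 42 + 7 − 1 = 1854.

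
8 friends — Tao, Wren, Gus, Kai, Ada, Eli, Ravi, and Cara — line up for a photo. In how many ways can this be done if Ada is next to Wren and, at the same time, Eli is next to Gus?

Treat {Ada,Wren} as one block (2 orders) and {Eli,Gus} as another (2 orders).
That leaves 6 units to arrange: 2 × 2 × 6! = 4 × 720 = 2880.

2880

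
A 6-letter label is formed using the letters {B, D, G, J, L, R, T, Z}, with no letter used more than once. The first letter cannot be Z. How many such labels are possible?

The first letter has 8−1 = 7 choices (anything except Z).
The remaining 5 letters are filled from the other 7 symbols without repetition: 7 × 6 × 5 × 4 × 3 = 2520.
Total: 7 × 2520 = 17640.

17640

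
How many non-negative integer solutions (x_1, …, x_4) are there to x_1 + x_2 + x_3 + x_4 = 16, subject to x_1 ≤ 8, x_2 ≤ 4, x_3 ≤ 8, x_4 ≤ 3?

90

By stars and bars, unrestricted non-negative solutions to x_1+…+x_4 = 16 number C(16+3,3) = 969.
Subtract solutions that violate a single cap (substitute x_i' = x_i − (cap_i+1)): x_1 ≥ 9 gives C(10,3) = 120; x_2 ≥ 5 gives C(14,3) = 364; x_3 ≥ 9 gives C(10,3) = 120; x_4 ≥ 4 gives C(15,3) = 455. Together 1059.
Add back pairs where two caps are both exceeded: 10 + 0 + 20 + 10 + 120 + 20 = 180.
By inclusion–exclusion the count is 969 − 1059 + 180 = 90.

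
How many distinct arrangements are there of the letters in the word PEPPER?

The 6 letters of PEPPER have repeats: E appearing twice and P appearing 3 times.
So there are 6! / (3!·2!) = 60 distinguishable arrangements.

60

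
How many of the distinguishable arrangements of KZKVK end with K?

Fix K in the last position and arrange the remaining 4 letters.
Those 4 letters have K appearing twice, giving (4)!/(2!) = 12.

12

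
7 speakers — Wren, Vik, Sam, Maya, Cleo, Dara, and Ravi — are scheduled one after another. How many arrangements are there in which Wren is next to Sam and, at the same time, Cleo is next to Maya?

Treat {Wren,Sam} as one block (2 orders) and {Cleo,Maya} as another (2 orders).
That leaves 5 units to arrange: 2 × 2 × 5! = 4 × 120 = 480.

480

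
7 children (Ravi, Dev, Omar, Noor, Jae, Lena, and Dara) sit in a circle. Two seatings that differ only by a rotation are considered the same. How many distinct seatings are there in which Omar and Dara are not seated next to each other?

Without the restriction there are (6)! = 720 seatings.
Seatings with Omar beside Dara: treat them as a block with 2 internal orders, giving 2 × (5)! = 240.
Subtracting, 720 − 240 = 480.

480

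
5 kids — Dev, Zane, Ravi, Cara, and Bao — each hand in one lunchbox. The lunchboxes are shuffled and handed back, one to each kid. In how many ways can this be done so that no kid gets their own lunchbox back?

44

Let Aᵢ be the assignments in which kid i gets their own lunchbox. We want the size of the complement of A₁∪…∪A_5.
By inclusion–exclusion this is Σ_{j=0}^{5} (−1)^j C(5,j)·(5−j)!.
Computing: 120 − 120 + 60 − 20 + 5 − 1 = 44.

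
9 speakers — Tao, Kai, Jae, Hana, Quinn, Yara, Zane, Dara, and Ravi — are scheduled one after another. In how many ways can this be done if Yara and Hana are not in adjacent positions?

282240

There are 9! = 362880 arrangements in all. If Yara and Hana are adjacent, merging them into one block gives 2·(8)! = 80640 arrangements.
Complementary counting: 362880 − 80640 = 282240.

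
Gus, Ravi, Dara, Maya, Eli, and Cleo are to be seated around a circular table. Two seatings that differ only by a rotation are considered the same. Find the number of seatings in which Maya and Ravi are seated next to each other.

Glue Maya and Ravi into a block (2 internal orders). Seating 5 units around a circle gives (4)! arrangements.
So 2 × (4)! = 2 × 24 = 48.

48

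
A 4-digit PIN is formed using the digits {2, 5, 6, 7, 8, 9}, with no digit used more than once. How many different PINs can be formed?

360

This is a permutation of 4 out of 6: P(6,4) = 6!/2!.
6 × 5 × 4 × 3 = 360.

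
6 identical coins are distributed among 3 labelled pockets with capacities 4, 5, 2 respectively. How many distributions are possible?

14

Without the upper bounds there are C(8,2) = 28 ways to split 6 among 3 pockets.
Subtract solutions that violate a single cap (substitute x_i' = x_i − (cap_i+1)): x_1 ≥ 5 gives C(3,2) = 3; x_2 ≥ 6 gives C(2,2) = 1; x_3 ≥ 3 gives C(5,2) = 10. Together 14.
No two caps can be exceeded simultaneously, so the pair terms are all 0.
By inclusion–exclusion the count is 28 − 14 + 0 = 14.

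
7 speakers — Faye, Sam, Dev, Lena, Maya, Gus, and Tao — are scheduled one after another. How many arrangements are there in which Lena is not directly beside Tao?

There are 7! = 5040 arrangements in all. If Lena and Tao are adjacent, merging them into one block gives 2·(6)! = 1440 arrangements.
Complementary counting: 5040 − 1440 = 3600.

3600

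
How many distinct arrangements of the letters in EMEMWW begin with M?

30

With the first slot taken by M, it remains to arrange the other 5 letters (EEMWW).
Those 5 letters have E appearing twice and W appearing twice, giving (5)!/(2!·2!) = 30.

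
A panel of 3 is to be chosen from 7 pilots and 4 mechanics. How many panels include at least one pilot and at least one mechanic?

With no constraint there are C(11,3) = 165 possible selections.
Subtract selections that omit an entire group: no pilots → C(4,3) = 4; no mechanics → C(7,3) = 35.
Both groups omitted at once is impossible, so 165 − 39 = 126.

126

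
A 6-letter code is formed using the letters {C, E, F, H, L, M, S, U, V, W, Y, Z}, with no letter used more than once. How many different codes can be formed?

This is a permutation of 6 out of 12: P(12,6) = 12!/6!.
That product is 12 × 11 × 10 × 9 × 8 × 7 = 665280.

665280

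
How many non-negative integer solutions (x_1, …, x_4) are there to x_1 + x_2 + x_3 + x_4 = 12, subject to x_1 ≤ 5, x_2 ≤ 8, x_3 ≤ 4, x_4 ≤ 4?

By stars and bars, unrestricted non-negative solutions to x_1+…+x_4 = 12 number C(12+3,3) = 455.
Subtract solutions that violate a single cap (substitute x_i' = x_i − (cap_i+1)): x_1 ≥ 6 gives C(9,3) = 84; x_2 ≥ 9 gives C(6,3) = 20; x_3 ≥ 5 gives C(10,3) = 120; x_4 ≥ 5 gives C(10,3) = 120. Together 344.
Add back pairs where two caps are both exceeded: 0 + 4 + 4 + 0 + 0 + 10 = 18.
By inclusion–exclusion the count is 455 − 344 + 18 = 129.

129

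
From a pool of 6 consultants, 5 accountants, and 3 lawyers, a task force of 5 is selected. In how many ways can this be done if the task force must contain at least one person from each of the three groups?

Unrestricted: C(14,5) = 2002 ways to pick any 5 of the 14.
Selections missing a whole group: no consultants → C(8,5) = 56; no accountants → C(9,5) = 126; no lawyers → C(11,5) = 462.
Add back selections omitting two groups (i.e. drawn from a single group): C(6,5) + C(5,5) + C(3,5) = 7.
By inclusion–exclusion: 2002 − 644 + 7 = 1365.

1365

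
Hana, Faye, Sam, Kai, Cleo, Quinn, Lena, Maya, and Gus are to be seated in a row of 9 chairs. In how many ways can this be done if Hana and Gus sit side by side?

Place the 7 others and the Hana-Gus pair as 8 objects in a line; the pair has 2 internal arrangements.
So the count is 2·(8)! = 80640.

80640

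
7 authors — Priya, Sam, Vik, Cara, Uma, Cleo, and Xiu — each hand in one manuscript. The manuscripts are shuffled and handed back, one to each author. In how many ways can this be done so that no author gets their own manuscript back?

1854

This is the derangement count D_7: permutations of 7 items with no fixed point.
By inclusion–exclusion this is Σ_{j=0}^{7} (−1)^j C(7,j)·(7−j)!.
Computing: 5040 − 5040 + 2520 − 840 + 210 − 42 + 7 − 1 = 1854.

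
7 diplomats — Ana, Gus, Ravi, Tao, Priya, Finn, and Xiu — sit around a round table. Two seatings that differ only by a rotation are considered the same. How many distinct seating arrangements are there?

720

Fix one person's seat to break rotational symmetry; the remaining 6 people can be arranged in (6)! = 720 ways.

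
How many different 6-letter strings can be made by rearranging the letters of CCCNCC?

6

Letter multiplicities in CCCNCC: C×5, N×1.
So there are 6! / (5!) = 6 distinguishable arrangements.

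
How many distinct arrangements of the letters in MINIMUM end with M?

180

With the last slot taken by M, it remains to arrange the other 6 letters (INIMUM).
Those 6 letters have I appearing twice and M appearing twice, giving (6)!/(2!·2!) = 180.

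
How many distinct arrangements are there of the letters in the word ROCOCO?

ROCOCO has 6 letters with C appearing twice and O appearing 3 times.
So there are 6! / (3!·2!) = 60 distinguishable arrangements.

60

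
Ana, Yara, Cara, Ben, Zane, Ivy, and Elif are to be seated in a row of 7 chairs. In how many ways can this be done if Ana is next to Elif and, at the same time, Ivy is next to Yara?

480

Treat {Ana,Elif} as one block (2 orders) and {Ivy,Yara} as another (2 orders).
That leaves 5 units to arrange: 2 × 2 × 5! = 4 × 120 = 480.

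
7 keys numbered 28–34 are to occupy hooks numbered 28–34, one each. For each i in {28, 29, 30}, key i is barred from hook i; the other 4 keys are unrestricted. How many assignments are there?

Let Aᵢ (for i ∈ {28, 29, 30}) be the placements that put key i in its forbidden hook. Any j of these fix j positions, leaving (7−j)! ways to fill the rest, and there are C(3,j) ways to pick which j.
By inclusion–exclusion, the number of valid placements is Σ_{j=0}^{3} (−1)^j C(3,j)·(7−j)!.
Computing: 5040 − 2160 + 360 − 24 = 3216.

3216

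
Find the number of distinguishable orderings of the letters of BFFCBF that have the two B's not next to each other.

40

Total arrangements of BFFCBF: 6!/(3!·2!) = 60.
If the two B's are adjacent, glue them into one block, leaving 5 items to arrange: (5)!/(3!) = 20 ways.
Hence 60 − 20 = 40.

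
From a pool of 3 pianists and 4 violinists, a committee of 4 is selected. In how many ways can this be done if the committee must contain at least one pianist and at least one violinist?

Unrestricted: C(7,4) = 35 ways to pick any 4 of the 7.
Subtract selections that omit an entire group: no pianists → C(4,4) = 1; no violinists → C(3,4) = 0.
Both groups omitted at once is impossible, so 35 − 1 = 34.

34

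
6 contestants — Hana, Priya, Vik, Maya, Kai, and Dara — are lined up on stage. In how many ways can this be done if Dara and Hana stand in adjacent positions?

240

Treat {Dara, Hana} as a single unit. There are 5 units to order, and the pair itself can be ordered 2 ways.
That gives 2 × 5! = 2 × 120 = 240.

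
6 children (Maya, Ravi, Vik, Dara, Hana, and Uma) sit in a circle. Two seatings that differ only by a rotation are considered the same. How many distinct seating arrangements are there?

120

Seat Maya anywhere (absorbing the rotational symmetry), then permute the other 5: (5)! = 120.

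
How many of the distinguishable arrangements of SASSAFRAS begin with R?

Fix R in the first position and arrange the remaining 8 letters.
Those 8 letters have A appearing 3 times and S appearing 4 times, giving (8)!/(4!·3!) = 280.

280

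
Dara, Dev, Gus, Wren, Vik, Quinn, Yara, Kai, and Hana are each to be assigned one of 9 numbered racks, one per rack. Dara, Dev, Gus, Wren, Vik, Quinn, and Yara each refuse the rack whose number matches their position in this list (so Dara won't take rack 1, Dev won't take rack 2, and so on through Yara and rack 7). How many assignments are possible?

Let Aᵢ (for 1 ≤ i ≤ 7) be the placements that put person i in their forbidden rack. Any j of these fix j positions, leaving (9−j)! ways to fill the rest, and there are C(7,j) ways to pick which j.
By inclusion–exclusion, the number of valid placements is Σ_{j=0}^{7} (−1)^j C(7,j)·(9−j)!.
Computing: 362880 − 282240 + 105840 − 25200 + 4200 − 504 + 42 − 2 = 165016.

165016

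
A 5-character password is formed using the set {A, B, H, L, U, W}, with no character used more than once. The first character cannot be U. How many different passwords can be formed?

The first character has 6−1 = 5 choices (anything except U).
The remaining 4 characters are filled from the other 5 symbols without repetition: 5 × 4 × 3 × 2 = 120.
Total: 5 × 120 = 600.

600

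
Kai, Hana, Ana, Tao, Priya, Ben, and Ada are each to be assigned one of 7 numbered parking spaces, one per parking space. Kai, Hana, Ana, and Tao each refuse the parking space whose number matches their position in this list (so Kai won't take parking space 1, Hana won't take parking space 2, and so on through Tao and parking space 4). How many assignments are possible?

2790

Let Aᵢ (for 1 ≤ i ≤ 4) be the placements that put person i in their forbidden parking space. Any j of these fix j positions, leaving (7−j)! ways to fill the rest, and there are C(4,j) ways to pick which j.
By inclusion–exclusion, the number of valid placements is Σ_{j=0}^{4} (−1)^j C(4,j)·(7−j)!.
Computing: 5040 − 2880 + 720 − 96 + 6 = 2790.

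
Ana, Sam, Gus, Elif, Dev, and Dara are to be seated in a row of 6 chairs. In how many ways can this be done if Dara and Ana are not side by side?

Of the 6! = 720 arrangements, those with Dara and Ana adjacent number 2 × 5! = 240 (treat the pair as a block with 2 internal orders).
So 720 − 240 = 480 arrangements keep them apart.

480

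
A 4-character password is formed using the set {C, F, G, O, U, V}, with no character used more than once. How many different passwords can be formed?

With no repetition, fill the 4 characters in order: 6 choices, then 5, down to 3.
6 × 5 × 4 × 3 = 360.

360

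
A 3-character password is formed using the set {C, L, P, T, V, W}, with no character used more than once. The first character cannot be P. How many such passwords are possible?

The first character has 6−1 = 5 choices (anything except P).
The remaining 2 characters are filled from the other 5 symbols without repetition: 5 × 4 = 20.
Total: 5 × 20 = 100.

100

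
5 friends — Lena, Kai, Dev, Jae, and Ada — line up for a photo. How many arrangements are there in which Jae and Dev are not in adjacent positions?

Of the 5! = 120 arrangements, those with Jae and Dev adjacent number 2 × 4! = 48 (treat the pair as a block with 2 internal orders).
So 120 − 48 = 72 arrangements keep them apart.

72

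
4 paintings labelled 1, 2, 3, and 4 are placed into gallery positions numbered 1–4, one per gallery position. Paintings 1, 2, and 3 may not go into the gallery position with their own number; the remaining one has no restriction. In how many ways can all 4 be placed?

Let Aᵢ (for i ∈ {1, 2, 3}) be the placements that put painting i in its forbidden gallery position. Any j of these fix j positions, leaving (4−j)! ways to fill the rest, and there are C(3,j) ways to pick which j.
By inclusion–exclusion, the number of valid placements is Σ_{j=0}^{3} (−1)^j C(3,j)·(4−j)!.
Computing: 24 − 18 + 6 − 1 = 11.

11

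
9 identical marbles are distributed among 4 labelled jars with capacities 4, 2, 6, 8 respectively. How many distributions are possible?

Ignoring the caps, the number of non-negative solutions to x_1+…+x_4 = 9 is C(12,3) = 220.
Subtract solutions that violate a single cap (substitute x_i' = x_i − (cap_i+1)): x_1 ≥ 5 gives C(7,3) = 35; x_2 ≥ 3 gives C(9,3) = 84; x_3 ≥ 7 gives C(5,3) = 10; x_4 ≥ 9 gives C(3,3) = 1. Together 130.
Add back pairs where two caps are both exceeded: 4 + 0 + 0 + 0 + 0 + 0 = 4.
By inclusion–exclusion the count is 220 − 130 + 4 = 94.

94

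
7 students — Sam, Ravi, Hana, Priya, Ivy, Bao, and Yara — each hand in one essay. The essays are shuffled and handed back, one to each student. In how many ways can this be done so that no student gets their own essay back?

Count assignments avoiding every fixed point. For any j of the 7 students fixed to their own essay, the other 7−j can be arranged in (7−j)! ways.
By inclusion–exclusion this is Σ_{j=0}^{7} (−1)^j C(7,j)·(7−j)!.
Computing: 5040 − 5040 + 2520 − 840 + 210 − 42 + 7 − 1 = 1854.

1854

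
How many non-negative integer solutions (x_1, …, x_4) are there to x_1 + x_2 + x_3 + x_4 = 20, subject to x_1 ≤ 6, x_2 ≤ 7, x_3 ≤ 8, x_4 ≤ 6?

118

Without the upper bounds there are C(23,3) = 1771 ways to split 20 among 4 variables.
Subtract solutions that violate a single cap (substitute x_i' = x_i − (cap_i+1)): x_1 ≥ 7 gives C(16,3) = 560; x_2 ≥ 8 gives C(15,3) = 455; x_3 ≥ 9 gives C(14,3) = 364; x_4 ≥ 7 gives C(16,3) = 560. Together 1939.
Add back pairs where two caps are both exceeded: 56 + 35 + 84 + 20 + 56 + 35 = 286.
By inclusion–exclusion the count is 1771 − 1939 + 286 = 118.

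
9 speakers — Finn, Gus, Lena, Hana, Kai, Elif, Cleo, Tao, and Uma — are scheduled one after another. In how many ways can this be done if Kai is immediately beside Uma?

Place the 7 others and the Kai-Uma pair as 8 objects in a line; the pair has 2 internal arrangements.
That gives 2 × 8! = 2 × 40320 = 80640.

80640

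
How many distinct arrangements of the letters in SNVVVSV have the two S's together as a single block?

Treat the 2 copies of S as a single block. The multiset to arrange is then {SS, N, V, V, V, V}, 6 items in all.
That gives (6)!/(4!) = 30 arrangements.

30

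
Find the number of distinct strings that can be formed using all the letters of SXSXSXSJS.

The 9 letters of SXSXSXSJS have repeats: S appearing 5 times and X appearing 3 times.
The number of distinct arrangements is 9!/(5!·3!) = 362880/720 = 504.

504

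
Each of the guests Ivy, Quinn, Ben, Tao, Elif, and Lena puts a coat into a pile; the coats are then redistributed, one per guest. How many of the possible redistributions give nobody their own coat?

This is the derangement count D_6: permutations of 6 items with no fixed point.
By inclusion–exclusion this is Σ_{j=0}^{6} (−1)^j C(6,j)·(6−j)!.
Computing: 720 − 720 + 360 − 120 + 30 − 6 + 1 = 265.

265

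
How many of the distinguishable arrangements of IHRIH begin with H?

12

Fix H in the first position and arrange the remaining 4 letters.
Those 4 letters have I appearing twice, giving (4)!/(2!) = 12.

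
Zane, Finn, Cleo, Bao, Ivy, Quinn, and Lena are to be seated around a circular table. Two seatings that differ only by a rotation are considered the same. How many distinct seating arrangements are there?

Fix one person's seat to break rotational symmetry; the remaining 6 people can be arranged in (6)! = 720 ways.

720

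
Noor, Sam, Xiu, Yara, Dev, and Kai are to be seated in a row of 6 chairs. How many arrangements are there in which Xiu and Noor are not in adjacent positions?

There are 6! = 720 arrangements in all. If Xiu and Noor are adjacent, merging them into one block gives 2·(5)! = 240 arrangements.
Complementary counting: 720 − 240 = 480.

480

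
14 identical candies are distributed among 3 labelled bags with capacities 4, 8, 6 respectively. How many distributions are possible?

15

Without the upper bounds there are C(16,2) = 120 ways to split 14 among 3 bags.
Subtract solutions that violate a single cap (substitute x_i' = x_i − (cap_i+1)): x_1 ≥ 5 gives C(11,2) = 55; x_2 ≥ 9 gives C(7,2) = 21; x_3 ≥ 7 gives C(9,2) = 36. Together 112.
Add back pairs where two caps are both exceeded: 1 + 6 + 0 = 7.
By inclusion–exclusion the count is 120 − 112 + 7 = 15.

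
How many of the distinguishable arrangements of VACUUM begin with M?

60

With the first slot taken by M, it remains to arrange the other 5 letters (VACUU).
Those 5 letters have U appearing twice, giving (5)!/(2!) = 60.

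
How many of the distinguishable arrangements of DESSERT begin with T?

180

Fix T in the first position and arrange the remaining 6 letters.
Those 6 letters have E appearing twice and S appearing twice, giving (6)!/(2!·2!) = 180.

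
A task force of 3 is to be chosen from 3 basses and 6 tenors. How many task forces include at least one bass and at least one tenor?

63

Unrestricted: C(9,3) = 84 ways to pick any 3 of the 9.
Selections missing a whole group: no basses → C(6,3) = 20; no tenors → C(3,3) = 1.
Both groups omitted at once is impossible, so 84 − 21 = 63.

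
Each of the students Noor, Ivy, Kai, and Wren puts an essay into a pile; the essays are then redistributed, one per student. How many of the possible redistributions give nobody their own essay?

This is the derangement count D_4: permutations of 4 items with no fixed point.
By inclusion–exclusion this is Σ_{j=0}^{4} (−1)^j C(4,j)·(4−j)!.
Computing: 24 − 24 + 12 − 4 + 1 = 9.

9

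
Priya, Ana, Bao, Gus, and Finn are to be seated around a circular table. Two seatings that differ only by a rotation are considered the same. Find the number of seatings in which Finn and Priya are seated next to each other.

Glue Finn and Priya into a block (2 internal orders). Seating 4 units around a circle gives (3)! arrangements.
So 2 × (3)! = 2 × 6 = 12.

12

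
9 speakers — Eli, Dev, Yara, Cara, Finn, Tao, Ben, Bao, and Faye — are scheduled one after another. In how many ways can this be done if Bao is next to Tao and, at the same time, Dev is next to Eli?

Treat {Bao,Tao} as one block (2 orders) and {Dev,Eli} as another (2 orders).
That leaves 7 units to arrange: 2 × 2 × 7! = 4 × 5040 = 20160.

20160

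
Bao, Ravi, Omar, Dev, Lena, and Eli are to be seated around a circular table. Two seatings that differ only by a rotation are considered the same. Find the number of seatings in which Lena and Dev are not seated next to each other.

72

Without the restriction there are (5)! = 120 seatings.
Those with Lena next to Dev: fuse the pair into one unit and seat 5 units around a circle — 2·(4)! = 48.
Subtracting, 120 − 48 = 72.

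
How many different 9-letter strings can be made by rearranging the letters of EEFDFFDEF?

1260

Letter multiplicities in EEFDFFDEF: D×2, E×3, F×4.
The number of distinct arrangements is 9!/(4!·3!·2!) = 362880/288 = 1260.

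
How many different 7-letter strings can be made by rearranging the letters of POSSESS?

Letter multiplicities in POSSESS: E×1, O×1, P×1, S×4.
Dividing 7! = 5040 by 4! = 24 for the repeated letters gives 210.

210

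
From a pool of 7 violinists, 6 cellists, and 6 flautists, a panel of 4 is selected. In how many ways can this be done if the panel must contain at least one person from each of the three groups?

Unrestricted: C(19,4) = 3876 ways to pick any 4 of the 19.
Subtract selections that omit an entire group: no violinists → C(12,4) = 495; no cellists → C(13,4) = 715; no flautists → C(13,4) = 715.
Add back selections omitting two groups (i.e. drawn from a single group): C(7,4) + C(6,4) + C(6,4) = 65.
By inclusion–exclusion: 3876 − 1925 + 65 = 2016.

2016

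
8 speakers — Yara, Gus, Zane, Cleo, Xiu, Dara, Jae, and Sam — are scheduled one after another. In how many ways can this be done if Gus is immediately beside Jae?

10080

Place the 6 others and the Gus-Jae pair as 7 objects in a line; the pair has 2 internal arrangements.
So the count is 2·(7)! = 10080.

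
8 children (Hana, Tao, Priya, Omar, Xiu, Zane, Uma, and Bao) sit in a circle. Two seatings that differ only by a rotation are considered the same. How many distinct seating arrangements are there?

5040

Around a circle, 8 distinct people have 8!/8 = (7)! = 5040 rotationally distinct seatings.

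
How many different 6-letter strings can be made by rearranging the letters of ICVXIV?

180

The 6 letters of ICVXIV have repeats: I appearing twice and V appearing twice.
The number of distinct arrangements is 6!/(2!·2!) = 720/4 = 180.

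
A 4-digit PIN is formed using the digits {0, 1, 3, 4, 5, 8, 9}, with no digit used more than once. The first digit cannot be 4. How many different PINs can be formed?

720

The first digit has 7−1 = 6 choices (anything except 4).
The remaining 3 digits are filled from the other 6 symbols without repetition: 6 × 5 × 4 = 120.
Total: 6 × 120 = 720.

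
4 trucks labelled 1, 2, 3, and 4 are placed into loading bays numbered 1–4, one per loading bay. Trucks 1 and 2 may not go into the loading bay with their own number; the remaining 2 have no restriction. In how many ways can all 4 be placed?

Let Aᵢ (for i ∈ {1, 2}) be the placements that put truck i in its forbidden loading bay. Any j of these fix j positions, leaving (4−j)! ways to fill the rest, and there are C(2,j) ways to pick which j.
By inclusion–exclusion, the number of valid placements is Σ_{j=0}^{2} (−1)^j C(2,j)·(4−j)!.
Computing: 24 − 12 + 2 = 14.

14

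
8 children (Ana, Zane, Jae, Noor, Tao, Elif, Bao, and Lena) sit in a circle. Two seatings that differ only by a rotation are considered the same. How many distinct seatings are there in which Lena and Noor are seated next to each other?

1440

Glue Lena and Noor into a block (2 internal orders). Seating 7 units around a circle gives (6)! arrangements.
So 2 × (6)! = 2 × 720 = 1440.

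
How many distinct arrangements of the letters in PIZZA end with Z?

Fix Z in the last position and arrange the remaining 4 letters.
Those 4 letters are all distinct, giving (4)! = 24.

24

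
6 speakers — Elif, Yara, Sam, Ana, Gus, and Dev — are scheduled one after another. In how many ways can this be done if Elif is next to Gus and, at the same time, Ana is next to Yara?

Treat {Elif,Gus} as one block (2 orders) and {Ana,Yara} as another (2 orders).
That leaves 4 units to arrange: 2 × 2 × 4! = 4 × 24 = 96.

96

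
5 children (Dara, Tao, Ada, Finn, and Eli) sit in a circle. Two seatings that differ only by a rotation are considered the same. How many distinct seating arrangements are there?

Fix one person's seat to break rotational symmetry; the remaining 4 people can be arranged in (4)! = 24 ways.

24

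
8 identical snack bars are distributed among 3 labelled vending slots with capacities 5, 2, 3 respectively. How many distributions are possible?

By stars and bars, unrestricted non-negative solutions to x_1+…+x_3 = 8 number C(8+2,2) = 45.
Subtract solutions that violate a single cap (substitute x_i' = x_i − (cap_i+1)): x_1 ≥ 6 gives C(4,2) = 6; x_2 ≥ 3 gives C(7,2) = 21; x_3 ≥ 4 gives C(6,2) = 15. Together 42.
Add back pairs where two caps are both exceeded: 0 + 0 + 3 = 3.
By inclusion–exclusion the count is 45 − 42 + 3 = 6.

6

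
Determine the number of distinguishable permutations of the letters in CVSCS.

30

CVSCS has 5 letters with C appearing twice and S appearing twice.
The number of distinct arrangements is 5!/(2!·2!) = 120/4 = 30.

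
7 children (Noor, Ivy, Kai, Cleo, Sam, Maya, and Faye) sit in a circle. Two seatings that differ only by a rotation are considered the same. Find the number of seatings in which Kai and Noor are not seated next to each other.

Without the restriction there are (6)! = 720 seatings.
Those with Kai next to Noor: fuse the pair into one unit and seat 6 units around a circle — 2·(5)! = 240.
Subtracting, 720 − 240 = 480.

480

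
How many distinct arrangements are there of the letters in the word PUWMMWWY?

The 8 letters of PUWMMWWY have repeats: M appearing twice and W appearing 3 times.
Dividing 8! = 40320 by 3!·2! = 12 for the repeated letters gives 3360.

3360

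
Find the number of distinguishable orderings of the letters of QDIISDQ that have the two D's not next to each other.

450

There are 7!/(2!·2!·2!) = 630 arrangements of QDIISDQ in total.
Arrangements with the D's together: treat DD as one letter, giving (6)!/(2!·2!) = 180.
Subtracting, 630 − 180 = 450 arrangements keep the D's apart.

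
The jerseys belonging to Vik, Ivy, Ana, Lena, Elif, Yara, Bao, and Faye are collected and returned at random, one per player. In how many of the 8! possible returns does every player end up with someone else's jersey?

14833

Let Aᵢ be the assignments in which player i gets their old jersey. We want the size of the complement of A₁∪…∪A_8.
By inclusion–exclusion this is Σ_{j=0}^{8} (−1)^j C(8,j)·(8−j)!.
Computing: 40320 − 40320 + 20160 − 6720 + 1680 − 336 + 56 − 8 + 1 = 14833.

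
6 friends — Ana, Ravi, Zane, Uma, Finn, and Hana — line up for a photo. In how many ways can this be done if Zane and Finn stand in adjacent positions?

240

Glue Zane and Finn into one block (2 internal orders), leaving 5 units to arrange in a row.
So the count is 2·(5)! = 240.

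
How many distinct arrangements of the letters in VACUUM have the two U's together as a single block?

120

Treat the 2 copies of U as a single block. The multiset to arrange is then {UU, A, C, M, V}, 5 items in all.
All 5 items are distinct, so there are (5)! = 120 arrangements.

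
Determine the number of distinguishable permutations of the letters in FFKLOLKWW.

22680

FFKLOLKWW has 9 letters with F appearing twice, K appearing twice, L appearing twice, and W appearing twice.
The number of distinct arrangements is 9!/(2!·2!·2!·2!) = 362880/16 = 22680.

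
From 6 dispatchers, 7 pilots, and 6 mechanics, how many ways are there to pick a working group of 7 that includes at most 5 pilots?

50303

Split by how many pilots are chosen (0 through 5).
Sum: C(7,0)·C(12,7) + C(7,1)·C(12,6) + C(7,2)·C(12,5) + C(7,3)·C(12,4) + C(7,4)·C(12,3) + C(7,5)·C(12,2) = 792 + 6468 + 16632 + 17325 + 7700 + 1386 = 50303.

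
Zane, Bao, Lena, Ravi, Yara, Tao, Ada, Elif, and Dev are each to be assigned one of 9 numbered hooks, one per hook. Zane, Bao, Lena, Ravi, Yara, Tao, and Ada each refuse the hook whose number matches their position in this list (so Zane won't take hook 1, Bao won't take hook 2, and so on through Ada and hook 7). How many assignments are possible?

Let Aᵢ (for 1 ≤ i ≤ 7) be the placements that put person i in their forbidden hook. Any j of these fix j positions, leaving (9−j)! ways to fill the rest, and there are C(7,j) ways to pick which j.
By inclusion–exclusion, the number of valid placements is Σ_{j=0}^{7} (−1)^j C(7,j)·(9−j)!.
Computing: 362880 − 282240 + 105840 − 25200 + 4200 − 504 + 42 − 2 = 165016.

165016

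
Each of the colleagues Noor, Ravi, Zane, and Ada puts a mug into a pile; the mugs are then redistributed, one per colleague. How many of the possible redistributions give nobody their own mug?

Count assignments avoiding every fixed point. For any j of the 4 colleagues fixed to their own mug, the other 4−j can be arranged in (4−j)! ways.
By inclusion–exclusion this is Σ_{j=0}^{4} (−1)^j C(4,j)·(4−j)!.
Computing: 24 − 24 + 12 − 4 + 1 = 9.

9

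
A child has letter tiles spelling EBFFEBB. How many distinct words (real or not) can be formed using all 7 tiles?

210

EBFFEBB has 7 letters with B appearing 3 times, E appearing twice, and F appearing twice.
Dividing 7! = 5040 by 3!·2!·2! = 24 for the repeated letters gives 210.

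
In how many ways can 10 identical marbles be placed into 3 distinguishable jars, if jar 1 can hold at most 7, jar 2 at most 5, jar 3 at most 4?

24

Ignoring the caps, the number of non-negative solutions to x_1+…+x_3 = 10 is C(12,2) = 66.
Subtract solutions that violate a single cap (substitute x_i' = x_i − (cap_i+1)): x_1 ≥ 8 gives C(4,2) = 6; x_2 ≥ 6 gives C(6,2) = 15; x_3 ≥ 5 gives C(7,2) = 21. Together 42.
No two caps can be exceeded simultaneously, so the pair terms are all 0.
By inclusion–exclusion the count is 66 − 42 + 0 = 24.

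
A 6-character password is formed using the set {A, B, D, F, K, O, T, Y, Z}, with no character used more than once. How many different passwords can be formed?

60480

With no repetition, fill the 6 characters in order: 9 choices, then 8, down to 4.
That product is 9 × 8 × 7 × 6 × 5 × 4 = 60480.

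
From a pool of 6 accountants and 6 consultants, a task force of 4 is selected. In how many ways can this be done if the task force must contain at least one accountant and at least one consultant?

465

Total 4-person selections from all 12: C(12,4) = 495.
Subtract selections that omit an entire group: no accountants → C(6,4) = 15; no consultants → C(6,4) = 15.
Both groups omitted at once is impossible, so 495 − 30 = 465.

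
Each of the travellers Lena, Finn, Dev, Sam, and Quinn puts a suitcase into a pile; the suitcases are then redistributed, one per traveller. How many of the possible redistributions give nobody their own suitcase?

Let Aᵢ be the assignments in which traveller i gets their own suitcase. We want the size of the complement of A₁∪…∪A_5.
By inclusion–exclusion this is Σ_{j=0}^{5} (−1)^j C(5,j)·(5−j)!.
Computing: 120 − 120 + 60 − 20 + 5 − 1 = 44.

44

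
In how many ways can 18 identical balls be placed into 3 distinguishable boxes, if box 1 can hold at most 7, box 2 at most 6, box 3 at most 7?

Ignoring the caps, the number of non-negative solutions to x_1+…+x_3 = 18 is C(20,2) = 190.
Subtract solutions that violate a single cap (substitute x_i' = x_i − (cap_i+1)): x_1 ≥ 8 gives C(12,2) = 66; x_2 ≥ 7 gives C(13,2) = 78; x_3 ≥ 8 gives C(12,2) = 66. Together 210.
Add back pairs where two caps are both exceeded: 10 + 6 + 10 = 26.
By inclusion–exclusion the count is 190 − 210 + 26 = 6.

6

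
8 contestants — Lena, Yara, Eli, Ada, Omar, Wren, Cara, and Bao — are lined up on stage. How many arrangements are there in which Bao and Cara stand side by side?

Glue Bao and Cara into one block (2 internal orders), leaving 7 units to arrange in a row.
So the count is 2·(7)! = 10080.

10080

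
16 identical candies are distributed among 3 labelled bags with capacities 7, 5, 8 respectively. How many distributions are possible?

15

Without the upper bounds there are C(18,2) = 153 ways to split 16 among 3 bags.
Subtract solutions that violate a single cap (substitute x_i' = x_i − (cap_i+1)): x_1 ≥ 8 gives C(10,2) = 45; x_2 ≥ 6 gives C(12,2) = 66; x_3 ≥ 9 gives C(9,2) = 36. Together 147.
Add back pairs where two caps are both exceeded: 6 + 0 + 3 = 9.
By inclusion–exclusion the count is 153 − 147 + 9 = 15.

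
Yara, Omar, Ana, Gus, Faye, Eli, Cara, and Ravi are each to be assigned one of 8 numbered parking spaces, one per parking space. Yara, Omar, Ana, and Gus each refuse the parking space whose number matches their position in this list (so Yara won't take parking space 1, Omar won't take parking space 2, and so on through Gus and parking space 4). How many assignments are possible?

Let Aᵢ (for 1 ≤ i ≤ 4) be the placements that put person i in their forbidden parking space. Any j of these fix j positions, leaving (8−j)! ways to fill the rest, and there are C(4,j) ways to pick which j.
By inclusion–exclusion, the number of valid placements is Σ_{j=0}^{4} (−1)^j C(4,j)·(8−j)!.
Computing: 40320 − 20160 + 4320 − 480 + 24 = 24024.

24024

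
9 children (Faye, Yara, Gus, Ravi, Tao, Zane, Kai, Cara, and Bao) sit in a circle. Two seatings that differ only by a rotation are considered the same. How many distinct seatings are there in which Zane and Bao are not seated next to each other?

30240

All circular seatings of 9 people number (8)! = 40320.
Seatings with Zane beside Bao: treat them as a block with 2 internal orders, giving 2 × (7)! = 10080.
Subtracting, 40320 − 10080 = 30240.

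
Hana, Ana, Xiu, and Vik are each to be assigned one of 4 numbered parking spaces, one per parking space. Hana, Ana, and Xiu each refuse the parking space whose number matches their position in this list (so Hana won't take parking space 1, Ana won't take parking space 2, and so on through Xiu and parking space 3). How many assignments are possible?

Let Aᵢ (for i ∈ {1, 2, 3}) be the placements that put person i in their forbidden parking space. Any j of these fix j positions, leaving (4−j)! ways to fill the rest, and there are C(3,j) ways to pick which j.
By inclusion–exclusion, the number of valid placements is Σ_{j=0}^{3} (−1)^j C(3,j)·(4−j)!.
Computing: 24 − 18 + 6 − 1 = 11.

11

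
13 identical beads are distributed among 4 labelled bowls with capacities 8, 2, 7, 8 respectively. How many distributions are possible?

Without the upper bounds there are C(16,3) = 560 ways to split 13 among 4 bowls.
Subtract solutions that violate a single cap (substitute x_i' = x_i − (cap_i+1)): x_1 ≥ 9 gives C(7,3) = 35; x_2 ≥ 3 gives C(13,3) = 286; x_3 ≥ 8 gives C(8,3) = 56; x_4 ≥ 9 gives C(7,3) = 35. Together 412.
Add back pairs where two caps are both exceeded: 4 + 0 + 0 + 10 + 4 + 0 = 18.
By inclusion–exclusion the count is 560 − 412 + 18 = 166.

166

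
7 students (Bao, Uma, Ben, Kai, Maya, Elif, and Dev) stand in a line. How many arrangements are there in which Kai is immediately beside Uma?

Glue Kai and Uma into one block (2 internal orders), leaving 6 units to arrange in a row.
That gives 2 × 6! = 2 × 720 = 1440.

1440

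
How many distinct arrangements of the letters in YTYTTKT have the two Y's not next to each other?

There are 7!/(4!·2!) = 105 arrangements of YTYTTKT in total.
If the two Y's are adjacent, glue them into one block, leaving 6 items to arrange: (6)!/(4!) = 30 ways.
Subtracting, 105 − 30 = 75 arrangements keep the Y's apart.

75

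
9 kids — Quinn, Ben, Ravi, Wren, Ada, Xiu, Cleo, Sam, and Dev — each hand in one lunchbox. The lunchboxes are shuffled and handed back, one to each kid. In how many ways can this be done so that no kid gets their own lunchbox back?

Let Aᵢ be the assignments in which kid i gets their own lunchbox. We want the size of the complement of A₁∪…∪A_9.
By inclusion–exclusion this is Σ_{j=0}^{9} (−1)^j C(9,j)·(9−j)!.
Computing: 362880 − 362880 + 181440 − 60480 + 15120 − 3024 + 504 − 72 + 9 − 1 = 133496.

133496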